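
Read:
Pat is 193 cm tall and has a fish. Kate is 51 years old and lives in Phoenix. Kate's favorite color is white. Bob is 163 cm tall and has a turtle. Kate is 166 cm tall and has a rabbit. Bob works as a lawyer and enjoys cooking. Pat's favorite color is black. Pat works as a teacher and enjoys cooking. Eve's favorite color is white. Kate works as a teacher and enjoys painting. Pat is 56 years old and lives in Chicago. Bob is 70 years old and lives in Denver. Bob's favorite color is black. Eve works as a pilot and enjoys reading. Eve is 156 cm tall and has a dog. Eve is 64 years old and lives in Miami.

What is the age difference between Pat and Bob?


|56 - 70| = 14

14


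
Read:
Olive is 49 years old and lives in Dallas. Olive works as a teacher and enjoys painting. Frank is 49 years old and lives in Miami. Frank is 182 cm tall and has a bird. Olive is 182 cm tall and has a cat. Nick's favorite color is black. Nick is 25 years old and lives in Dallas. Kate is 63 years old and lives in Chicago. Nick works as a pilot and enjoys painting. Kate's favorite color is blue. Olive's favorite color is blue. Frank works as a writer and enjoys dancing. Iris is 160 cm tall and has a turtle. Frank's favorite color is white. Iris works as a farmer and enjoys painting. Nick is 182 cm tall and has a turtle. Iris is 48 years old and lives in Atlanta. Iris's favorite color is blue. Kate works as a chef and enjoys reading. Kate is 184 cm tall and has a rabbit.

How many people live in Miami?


Count in Miami: 1

1


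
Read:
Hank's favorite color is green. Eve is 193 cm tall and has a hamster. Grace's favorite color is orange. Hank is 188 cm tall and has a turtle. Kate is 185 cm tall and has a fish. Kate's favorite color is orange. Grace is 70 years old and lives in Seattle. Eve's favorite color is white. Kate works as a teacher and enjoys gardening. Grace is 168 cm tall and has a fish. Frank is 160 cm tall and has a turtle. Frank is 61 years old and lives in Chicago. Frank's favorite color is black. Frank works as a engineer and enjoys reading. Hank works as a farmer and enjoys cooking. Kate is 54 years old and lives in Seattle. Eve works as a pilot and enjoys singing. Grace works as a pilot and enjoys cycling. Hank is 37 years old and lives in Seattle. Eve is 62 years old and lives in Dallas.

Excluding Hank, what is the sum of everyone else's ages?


Sum (excluding Hank): 247

247


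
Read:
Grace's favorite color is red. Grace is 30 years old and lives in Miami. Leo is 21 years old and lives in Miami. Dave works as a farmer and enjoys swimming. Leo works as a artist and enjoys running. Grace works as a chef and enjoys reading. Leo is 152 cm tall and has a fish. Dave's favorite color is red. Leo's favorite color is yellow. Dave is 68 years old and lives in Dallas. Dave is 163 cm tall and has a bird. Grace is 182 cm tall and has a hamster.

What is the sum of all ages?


68+30+21 = 119

119


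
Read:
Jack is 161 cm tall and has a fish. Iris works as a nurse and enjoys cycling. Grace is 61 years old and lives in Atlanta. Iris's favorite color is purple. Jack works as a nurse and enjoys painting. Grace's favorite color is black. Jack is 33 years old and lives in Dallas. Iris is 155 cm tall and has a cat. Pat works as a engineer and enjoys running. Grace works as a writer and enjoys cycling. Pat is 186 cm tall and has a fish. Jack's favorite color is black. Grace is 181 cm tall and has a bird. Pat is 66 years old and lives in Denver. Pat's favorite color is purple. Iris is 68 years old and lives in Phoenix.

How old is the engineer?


The engineer is Pat, age 66

66


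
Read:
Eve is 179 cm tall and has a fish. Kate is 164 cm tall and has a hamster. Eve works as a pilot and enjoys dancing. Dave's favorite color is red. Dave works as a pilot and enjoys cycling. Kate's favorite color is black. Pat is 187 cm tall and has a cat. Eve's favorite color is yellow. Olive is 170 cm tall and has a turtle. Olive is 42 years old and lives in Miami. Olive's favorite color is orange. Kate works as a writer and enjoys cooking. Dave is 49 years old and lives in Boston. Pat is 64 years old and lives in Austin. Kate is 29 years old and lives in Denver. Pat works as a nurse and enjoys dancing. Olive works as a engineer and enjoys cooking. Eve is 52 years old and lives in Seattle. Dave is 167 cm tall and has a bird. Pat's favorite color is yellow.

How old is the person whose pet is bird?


Person with pet=bird is Dave, age 49

49


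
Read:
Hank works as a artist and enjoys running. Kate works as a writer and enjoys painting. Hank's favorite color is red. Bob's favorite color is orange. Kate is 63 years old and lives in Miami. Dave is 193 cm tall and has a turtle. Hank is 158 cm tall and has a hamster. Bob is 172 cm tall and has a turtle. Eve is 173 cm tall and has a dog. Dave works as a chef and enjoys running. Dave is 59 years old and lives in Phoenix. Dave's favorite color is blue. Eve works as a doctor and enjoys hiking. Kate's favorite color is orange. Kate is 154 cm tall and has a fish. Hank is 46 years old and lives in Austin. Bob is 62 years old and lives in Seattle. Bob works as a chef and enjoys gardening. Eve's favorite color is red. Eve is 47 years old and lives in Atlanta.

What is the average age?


Sum=277, n=5, avg=55.4

55.4


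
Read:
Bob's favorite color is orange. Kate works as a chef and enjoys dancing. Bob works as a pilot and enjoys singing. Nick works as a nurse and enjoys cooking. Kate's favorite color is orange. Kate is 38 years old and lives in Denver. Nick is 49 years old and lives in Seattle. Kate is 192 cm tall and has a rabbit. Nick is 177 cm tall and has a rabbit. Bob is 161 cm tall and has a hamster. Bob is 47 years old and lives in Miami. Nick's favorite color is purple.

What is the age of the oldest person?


Oldest: Nick at 49

49


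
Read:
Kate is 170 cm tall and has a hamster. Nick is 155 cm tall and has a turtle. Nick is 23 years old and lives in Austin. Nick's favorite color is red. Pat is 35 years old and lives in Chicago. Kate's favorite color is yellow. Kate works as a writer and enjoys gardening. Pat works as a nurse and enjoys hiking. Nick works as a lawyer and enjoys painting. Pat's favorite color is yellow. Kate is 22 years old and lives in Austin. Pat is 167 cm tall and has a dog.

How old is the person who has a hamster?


Person with hamster is Kate, age 22

22


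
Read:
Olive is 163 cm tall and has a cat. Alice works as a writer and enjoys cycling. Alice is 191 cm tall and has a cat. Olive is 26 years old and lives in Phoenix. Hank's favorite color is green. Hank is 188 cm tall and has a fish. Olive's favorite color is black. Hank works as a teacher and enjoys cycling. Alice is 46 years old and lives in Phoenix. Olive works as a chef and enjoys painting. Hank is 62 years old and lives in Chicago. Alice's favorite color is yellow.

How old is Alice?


Alice is 46 years old

46


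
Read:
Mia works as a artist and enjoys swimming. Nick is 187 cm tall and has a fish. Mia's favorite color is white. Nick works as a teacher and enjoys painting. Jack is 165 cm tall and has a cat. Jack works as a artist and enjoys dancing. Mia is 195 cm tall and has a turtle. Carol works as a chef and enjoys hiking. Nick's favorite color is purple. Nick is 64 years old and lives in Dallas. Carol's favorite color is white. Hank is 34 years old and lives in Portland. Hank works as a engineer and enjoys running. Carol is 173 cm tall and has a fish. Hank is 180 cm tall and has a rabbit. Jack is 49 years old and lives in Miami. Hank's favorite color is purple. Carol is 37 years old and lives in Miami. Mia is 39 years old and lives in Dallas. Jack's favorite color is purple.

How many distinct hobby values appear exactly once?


Unique hobby values: 5

5


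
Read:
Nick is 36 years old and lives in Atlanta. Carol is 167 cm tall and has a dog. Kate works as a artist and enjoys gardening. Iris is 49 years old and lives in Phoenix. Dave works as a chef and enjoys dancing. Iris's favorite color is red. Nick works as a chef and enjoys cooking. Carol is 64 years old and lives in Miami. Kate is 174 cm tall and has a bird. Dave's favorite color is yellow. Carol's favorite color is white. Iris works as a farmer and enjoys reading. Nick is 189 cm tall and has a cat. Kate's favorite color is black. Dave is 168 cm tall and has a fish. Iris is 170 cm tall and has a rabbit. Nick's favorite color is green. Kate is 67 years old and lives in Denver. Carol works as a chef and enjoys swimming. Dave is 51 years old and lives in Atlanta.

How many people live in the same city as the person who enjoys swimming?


Person with hobby swimming is Carol, city Miami. Count = 1

1


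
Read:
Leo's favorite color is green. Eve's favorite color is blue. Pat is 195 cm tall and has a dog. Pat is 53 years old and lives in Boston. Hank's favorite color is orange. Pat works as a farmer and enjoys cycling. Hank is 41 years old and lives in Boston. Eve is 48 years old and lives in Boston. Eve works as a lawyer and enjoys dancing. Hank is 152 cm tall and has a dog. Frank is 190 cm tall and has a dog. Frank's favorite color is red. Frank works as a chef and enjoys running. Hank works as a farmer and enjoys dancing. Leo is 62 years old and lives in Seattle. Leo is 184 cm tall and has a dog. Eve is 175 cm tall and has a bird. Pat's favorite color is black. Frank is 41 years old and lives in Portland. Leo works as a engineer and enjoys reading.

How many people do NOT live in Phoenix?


Not in Phoenix: 5

5


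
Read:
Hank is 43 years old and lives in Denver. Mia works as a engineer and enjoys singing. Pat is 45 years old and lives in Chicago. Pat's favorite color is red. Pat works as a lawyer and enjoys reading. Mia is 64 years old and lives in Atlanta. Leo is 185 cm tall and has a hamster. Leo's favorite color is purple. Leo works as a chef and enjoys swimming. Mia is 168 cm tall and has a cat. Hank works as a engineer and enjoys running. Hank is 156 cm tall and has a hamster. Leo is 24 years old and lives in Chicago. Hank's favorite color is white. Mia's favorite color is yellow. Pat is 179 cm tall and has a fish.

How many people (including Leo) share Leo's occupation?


Leo is a chef. Count = 1

1


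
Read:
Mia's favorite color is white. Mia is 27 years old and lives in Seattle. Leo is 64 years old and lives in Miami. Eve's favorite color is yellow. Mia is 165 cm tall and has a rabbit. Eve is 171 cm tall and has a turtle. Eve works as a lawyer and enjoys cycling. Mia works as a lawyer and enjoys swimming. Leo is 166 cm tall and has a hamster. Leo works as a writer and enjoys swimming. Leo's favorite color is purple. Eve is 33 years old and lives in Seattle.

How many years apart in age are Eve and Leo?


33 vs 64, diff = 31

31


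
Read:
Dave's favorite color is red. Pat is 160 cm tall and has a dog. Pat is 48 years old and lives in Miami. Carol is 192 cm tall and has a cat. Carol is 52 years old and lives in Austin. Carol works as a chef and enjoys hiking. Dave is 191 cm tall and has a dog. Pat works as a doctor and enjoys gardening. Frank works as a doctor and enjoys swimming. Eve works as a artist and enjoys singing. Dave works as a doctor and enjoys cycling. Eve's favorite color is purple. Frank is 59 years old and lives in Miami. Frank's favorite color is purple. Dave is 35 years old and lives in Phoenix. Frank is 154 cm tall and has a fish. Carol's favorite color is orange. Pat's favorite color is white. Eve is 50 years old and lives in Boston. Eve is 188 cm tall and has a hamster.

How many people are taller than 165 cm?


Taller than 165: 3

3


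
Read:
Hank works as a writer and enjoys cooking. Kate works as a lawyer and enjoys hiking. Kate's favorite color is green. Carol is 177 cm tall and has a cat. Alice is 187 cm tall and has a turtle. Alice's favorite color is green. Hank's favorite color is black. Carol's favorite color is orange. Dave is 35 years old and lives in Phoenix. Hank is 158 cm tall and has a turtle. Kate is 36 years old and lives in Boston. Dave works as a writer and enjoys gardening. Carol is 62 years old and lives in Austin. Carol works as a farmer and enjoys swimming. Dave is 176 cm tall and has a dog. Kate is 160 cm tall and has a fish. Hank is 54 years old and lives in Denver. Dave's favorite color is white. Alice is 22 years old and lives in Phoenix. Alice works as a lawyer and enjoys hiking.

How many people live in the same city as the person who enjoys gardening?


Person with hobby gardening is Dave, city Phoenix. Count = 2

2


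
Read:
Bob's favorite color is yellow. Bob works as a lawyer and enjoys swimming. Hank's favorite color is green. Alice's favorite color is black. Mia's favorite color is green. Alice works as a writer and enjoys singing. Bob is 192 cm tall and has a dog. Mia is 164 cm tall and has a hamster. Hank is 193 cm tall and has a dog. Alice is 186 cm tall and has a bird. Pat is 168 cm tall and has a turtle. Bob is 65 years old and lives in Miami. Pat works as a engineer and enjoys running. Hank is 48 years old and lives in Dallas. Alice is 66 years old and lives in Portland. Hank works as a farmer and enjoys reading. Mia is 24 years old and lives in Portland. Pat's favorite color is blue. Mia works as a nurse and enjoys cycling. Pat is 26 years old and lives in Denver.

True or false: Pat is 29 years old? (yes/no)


Pat is actually 26. no

no


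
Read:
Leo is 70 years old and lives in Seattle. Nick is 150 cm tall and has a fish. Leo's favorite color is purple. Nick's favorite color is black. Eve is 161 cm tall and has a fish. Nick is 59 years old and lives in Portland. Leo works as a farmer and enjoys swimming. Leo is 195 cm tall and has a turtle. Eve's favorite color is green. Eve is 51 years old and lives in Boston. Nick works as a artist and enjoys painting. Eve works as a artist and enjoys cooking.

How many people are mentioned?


People: Leo, Nick, Eve. Count = 3

3


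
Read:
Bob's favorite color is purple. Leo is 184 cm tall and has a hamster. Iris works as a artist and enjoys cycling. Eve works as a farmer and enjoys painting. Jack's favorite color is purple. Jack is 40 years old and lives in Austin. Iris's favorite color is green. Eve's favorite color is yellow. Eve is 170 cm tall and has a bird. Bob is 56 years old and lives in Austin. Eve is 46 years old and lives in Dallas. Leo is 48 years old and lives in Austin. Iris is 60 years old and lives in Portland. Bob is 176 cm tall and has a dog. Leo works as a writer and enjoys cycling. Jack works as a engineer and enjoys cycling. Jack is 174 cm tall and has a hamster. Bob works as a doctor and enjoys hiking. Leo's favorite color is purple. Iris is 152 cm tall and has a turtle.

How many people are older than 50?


Filter: 2

2


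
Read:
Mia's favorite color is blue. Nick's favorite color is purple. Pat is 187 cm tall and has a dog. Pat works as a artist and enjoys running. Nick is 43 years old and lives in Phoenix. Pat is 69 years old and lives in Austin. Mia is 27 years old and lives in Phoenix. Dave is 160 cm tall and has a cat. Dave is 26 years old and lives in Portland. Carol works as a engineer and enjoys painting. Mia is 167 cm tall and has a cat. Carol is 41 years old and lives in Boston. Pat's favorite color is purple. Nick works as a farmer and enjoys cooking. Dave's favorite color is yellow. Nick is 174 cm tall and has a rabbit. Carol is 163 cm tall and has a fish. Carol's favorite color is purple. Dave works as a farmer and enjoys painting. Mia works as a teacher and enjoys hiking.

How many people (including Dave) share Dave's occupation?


Dave is a farmer. Count = 2

2


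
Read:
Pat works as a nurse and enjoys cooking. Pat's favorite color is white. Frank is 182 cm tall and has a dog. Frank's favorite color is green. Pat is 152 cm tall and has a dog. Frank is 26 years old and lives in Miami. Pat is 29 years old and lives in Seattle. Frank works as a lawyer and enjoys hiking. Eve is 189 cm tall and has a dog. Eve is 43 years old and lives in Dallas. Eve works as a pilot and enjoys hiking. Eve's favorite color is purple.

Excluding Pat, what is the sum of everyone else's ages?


Sum (excluding Pat): 69

69


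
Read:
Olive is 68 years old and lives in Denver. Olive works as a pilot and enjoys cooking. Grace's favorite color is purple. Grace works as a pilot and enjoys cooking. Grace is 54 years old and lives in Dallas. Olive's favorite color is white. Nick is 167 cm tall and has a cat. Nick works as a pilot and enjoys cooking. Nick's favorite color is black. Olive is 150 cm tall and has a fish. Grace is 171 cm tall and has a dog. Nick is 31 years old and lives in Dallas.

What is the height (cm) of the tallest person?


Tallest: Grace at 171 cm

171


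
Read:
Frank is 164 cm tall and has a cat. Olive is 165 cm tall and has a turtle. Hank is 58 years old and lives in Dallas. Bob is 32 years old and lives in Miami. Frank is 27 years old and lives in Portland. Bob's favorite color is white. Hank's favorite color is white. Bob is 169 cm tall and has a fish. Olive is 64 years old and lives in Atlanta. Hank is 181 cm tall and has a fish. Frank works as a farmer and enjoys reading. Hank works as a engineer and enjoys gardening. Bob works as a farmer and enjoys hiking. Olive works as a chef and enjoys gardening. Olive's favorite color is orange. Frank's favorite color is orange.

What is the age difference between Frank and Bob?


|27 - 32| = 5

5


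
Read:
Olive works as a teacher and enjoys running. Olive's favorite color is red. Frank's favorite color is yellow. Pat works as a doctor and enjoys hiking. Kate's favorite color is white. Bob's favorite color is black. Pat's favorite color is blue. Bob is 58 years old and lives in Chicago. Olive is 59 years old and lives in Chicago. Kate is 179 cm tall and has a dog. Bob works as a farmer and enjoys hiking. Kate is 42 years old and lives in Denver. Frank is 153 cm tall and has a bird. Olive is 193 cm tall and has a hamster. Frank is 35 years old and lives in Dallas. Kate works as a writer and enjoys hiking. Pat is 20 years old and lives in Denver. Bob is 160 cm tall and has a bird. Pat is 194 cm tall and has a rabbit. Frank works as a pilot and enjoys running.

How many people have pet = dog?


Count: 1

1


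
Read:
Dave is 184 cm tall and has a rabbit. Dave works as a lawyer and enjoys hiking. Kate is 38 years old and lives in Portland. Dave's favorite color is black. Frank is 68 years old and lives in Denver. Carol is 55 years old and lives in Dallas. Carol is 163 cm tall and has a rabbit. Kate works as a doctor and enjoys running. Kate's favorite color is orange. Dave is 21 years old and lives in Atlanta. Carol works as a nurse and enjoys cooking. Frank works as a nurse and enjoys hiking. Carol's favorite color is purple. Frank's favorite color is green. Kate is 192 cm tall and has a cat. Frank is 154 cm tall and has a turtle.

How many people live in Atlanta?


Count in Atlanta: 1

1


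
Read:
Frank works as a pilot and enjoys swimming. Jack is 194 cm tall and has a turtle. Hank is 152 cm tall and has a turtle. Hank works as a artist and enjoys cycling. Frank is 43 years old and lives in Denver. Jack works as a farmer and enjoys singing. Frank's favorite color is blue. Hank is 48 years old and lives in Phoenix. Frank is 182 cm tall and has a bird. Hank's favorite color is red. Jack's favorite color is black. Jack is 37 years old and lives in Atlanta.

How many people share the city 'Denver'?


Count: 1

1


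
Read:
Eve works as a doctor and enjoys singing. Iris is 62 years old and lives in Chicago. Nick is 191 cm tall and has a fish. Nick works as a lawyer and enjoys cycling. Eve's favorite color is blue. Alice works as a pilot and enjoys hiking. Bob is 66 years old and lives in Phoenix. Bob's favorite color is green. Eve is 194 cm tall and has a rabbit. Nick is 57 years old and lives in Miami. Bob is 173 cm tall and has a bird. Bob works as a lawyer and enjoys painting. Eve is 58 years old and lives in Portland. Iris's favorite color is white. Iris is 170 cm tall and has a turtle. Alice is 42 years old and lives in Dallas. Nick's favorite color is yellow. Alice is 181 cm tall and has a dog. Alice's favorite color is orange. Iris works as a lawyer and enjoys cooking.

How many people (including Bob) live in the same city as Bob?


Bob lives in Phoenix. Count = 1

1


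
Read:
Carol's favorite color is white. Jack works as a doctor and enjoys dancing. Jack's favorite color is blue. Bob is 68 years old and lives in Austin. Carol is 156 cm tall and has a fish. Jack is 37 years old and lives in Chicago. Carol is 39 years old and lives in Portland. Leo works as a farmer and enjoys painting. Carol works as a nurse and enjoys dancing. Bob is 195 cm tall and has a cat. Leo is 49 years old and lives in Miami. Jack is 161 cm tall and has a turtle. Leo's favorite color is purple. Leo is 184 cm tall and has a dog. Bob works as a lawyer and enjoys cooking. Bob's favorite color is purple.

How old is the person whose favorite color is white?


Person with favorite color=white is Carol, age 39

39


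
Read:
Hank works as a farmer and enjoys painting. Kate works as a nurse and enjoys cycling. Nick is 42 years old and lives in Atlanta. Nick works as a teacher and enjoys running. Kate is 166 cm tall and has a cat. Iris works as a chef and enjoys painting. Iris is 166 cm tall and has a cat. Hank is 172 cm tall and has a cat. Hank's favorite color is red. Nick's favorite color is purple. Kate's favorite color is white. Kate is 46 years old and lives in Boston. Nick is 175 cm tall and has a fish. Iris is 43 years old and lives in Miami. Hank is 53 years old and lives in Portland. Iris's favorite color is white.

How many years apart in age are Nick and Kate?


42 vs 46, diff = 4

4


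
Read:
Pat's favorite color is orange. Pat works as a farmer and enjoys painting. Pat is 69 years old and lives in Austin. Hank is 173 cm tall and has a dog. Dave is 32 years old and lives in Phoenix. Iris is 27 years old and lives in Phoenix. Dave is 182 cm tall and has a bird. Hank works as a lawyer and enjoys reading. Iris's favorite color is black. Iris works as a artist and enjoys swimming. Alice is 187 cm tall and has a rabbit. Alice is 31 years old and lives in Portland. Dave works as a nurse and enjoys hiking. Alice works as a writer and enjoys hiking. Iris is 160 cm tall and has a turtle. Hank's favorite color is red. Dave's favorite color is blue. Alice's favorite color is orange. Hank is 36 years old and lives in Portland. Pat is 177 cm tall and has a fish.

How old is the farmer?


The farmer is Pat, age 69

69


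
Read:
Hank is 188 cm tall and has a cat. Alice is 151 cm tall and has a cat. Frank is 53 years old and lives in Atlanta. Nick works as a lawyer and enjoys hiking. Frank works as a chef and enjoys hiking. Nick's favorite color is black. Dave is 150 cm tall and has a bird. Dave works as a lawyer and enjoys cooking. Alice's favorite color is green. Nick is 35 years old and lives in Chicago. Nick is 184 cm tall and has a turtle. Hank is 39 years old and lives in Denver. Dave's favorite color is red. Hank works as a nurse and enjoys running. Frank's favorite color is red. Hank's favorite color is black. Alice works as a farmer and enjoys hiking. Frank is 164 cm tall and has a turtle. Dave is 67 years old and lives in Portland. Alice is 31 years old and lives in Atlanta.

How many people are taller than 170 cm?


Taller than 170: 2

2


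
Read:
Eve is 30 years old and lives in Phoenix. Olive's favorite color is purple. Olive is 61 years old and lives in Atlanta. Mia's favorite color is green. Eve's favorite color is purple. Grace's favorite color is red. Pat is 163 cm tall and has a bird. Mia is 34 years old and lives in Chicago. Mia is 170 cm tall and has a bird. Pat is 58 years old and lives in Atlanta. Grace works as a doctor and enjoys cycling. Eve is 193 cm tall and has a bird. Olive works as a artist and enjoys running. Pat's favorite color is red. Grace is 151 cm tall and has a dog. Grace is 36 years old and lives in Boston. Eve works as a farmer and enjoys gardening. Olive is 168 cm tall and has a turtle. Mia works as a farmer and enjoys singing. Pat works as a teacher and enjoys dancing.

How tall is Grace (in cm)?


Grace is 151 cm tall

151


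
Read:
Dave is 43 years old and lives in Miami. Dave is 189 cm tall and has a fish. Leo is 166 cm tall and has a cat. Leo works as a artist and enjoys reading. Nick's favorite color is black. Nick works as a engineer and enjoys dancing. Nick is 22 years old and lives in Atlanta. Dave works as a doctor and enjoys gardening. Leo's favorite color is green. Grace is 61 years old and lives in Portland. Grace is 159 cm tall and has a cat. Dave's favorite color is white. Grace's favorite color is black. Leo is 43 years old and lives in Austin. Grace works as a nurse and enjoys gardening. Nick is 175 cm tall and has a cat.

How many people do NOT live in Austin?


Not in Austin: 3

3


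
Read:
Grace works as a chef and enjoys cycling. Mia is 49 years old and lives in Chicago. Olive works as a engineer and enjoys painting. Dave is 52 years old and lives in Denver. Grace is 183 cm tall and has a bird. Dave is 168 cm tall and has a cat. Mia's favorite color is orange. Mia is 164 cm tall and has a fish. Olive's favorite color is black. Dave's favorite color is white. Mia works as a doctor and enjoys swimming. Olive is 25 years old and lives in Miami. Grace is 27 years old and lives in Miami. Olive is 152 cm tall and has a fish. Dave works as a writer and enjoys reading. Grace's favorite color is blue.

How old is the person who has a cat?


Person with cat is Dave, age 52

52


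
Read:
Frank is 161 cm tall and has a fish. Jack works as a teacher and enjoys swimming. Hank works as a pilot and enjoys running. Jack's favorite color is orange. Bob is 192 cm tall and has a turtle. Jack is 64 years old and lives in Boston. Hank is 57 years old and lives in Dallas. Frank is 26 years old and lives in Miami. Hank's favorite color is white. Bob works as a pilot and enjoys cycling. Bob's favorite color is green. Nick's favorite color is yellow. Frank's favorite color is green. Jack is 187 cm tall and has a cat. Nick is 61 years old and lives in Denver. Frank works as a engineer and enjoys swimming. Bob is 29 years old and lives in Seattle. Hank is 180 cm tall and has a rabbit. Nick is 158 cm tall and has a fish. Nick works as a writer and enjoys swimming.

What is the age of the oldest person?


Oldest: Jack at 64

64


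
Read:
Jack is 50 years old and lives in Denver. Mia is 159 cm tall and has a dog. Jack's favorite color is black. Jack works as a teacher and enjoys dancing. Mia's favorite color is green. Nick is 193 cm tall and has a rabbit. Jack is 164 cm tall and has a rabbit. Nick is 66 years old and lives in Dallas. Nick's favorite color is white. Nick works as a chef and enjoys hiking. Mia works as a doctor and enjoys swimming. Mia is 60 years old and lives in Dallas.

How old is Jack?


Jack is 50 years old

50


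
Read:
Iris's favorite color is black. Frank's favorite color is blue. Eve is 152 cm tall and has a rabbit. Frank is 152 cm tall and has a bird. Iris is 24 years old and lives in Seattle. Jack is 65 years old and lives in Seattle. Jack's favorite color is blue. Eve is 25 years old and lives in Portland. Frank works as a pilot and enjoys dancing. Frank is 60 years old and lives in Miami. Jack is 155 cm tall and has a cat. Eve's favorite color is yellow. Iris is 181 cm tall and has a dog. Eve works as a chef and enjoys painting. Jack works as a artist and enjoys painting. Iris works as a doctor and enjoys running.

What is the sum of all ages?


60+24+25+65 = 174

174


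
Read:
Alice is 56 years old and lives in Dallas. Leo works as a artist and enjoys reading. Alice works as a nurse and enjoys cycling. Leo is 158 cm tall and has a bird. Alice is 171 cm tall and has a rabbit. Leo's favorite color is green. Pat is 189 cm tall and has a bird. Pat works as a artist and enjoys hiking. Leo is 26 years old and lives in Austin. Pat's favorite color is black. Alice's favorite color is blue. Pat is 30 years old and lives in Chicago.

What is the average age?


Sum=112, n=3, avg=37.33

37.33


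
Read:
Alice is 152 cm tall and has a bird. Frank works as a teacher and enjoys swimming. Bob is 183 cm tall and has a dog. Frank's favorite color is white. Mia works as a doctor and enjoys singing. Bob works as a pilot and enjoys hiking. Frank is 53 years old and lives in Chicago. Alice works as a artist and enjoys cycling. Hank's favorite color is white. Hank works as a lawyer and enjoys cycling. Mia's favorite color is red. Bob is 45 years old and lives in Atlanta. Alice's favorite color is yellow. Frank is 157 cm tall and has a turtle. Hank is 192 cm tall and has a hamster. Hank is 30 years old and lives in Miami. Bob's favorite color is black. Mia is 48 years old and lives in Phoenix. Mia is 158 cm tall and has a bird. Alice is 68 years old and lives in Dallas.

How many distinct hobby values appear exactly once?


Unique hobby values: 3

3


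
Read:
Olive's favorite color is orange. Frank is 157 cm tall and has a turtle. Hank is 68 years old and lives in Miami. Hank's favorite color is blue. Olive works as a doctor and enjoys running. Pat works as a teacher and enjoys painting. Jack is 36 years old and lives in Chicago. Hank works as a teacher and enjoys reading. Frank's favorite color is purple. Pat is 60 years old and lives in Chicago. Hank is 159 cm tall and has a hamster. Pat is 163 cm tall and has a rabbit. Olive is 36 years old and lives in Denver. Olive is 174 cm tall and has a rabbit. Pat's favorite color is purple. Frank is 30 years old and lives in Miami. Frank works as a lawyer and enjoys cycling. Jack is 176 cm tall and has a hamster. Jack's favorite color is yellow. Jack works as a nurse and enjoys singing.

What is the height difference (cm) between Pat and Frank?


|163 - 157| = 6

6


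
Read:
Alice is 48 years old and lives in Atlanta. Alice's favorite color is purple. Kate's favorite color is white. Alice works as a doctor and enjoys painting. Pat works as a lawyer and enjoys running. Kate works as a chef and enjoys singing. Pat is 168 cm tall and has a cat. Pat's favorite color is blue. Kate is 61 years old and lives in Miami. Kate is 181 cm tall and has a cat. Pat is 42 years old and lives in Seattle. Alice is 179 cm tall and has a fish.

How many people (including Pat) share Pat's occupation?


Pat is a lawyer. Count = 1

1


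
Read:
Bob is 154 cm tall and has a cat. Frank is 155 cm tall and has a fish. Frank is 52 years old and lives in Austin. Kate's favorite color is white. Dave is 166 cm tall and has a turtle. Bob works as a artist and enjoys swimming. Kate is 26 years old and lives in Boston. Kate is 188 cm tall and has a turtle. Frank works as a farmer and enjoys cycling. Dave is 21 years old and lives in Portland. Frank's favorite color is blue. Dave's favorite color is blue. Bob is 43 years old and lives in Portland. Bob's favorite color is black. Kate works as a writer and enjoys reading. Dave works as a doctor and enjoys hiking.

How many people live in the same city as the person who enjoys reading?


Person with hobby reading is Kate, city Boston. Count = 1

1


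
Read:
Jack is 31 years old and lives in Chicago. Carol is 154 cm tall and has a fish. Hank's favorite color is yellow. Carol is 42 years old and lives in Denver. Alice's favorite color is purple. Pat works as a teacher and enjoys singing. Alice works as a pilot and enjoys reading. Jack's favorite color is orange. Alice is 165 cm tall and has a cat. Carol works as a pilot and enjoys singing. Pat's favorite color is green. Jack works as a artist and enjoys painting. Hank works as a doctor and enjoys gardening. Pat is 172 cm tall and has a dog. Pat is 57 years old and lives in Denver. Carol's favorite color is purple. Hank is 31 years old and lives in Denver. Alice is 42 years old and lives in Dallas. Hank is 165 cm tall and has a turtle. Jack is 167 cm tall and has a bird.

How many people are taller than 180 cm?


Taller than 180: 0

0


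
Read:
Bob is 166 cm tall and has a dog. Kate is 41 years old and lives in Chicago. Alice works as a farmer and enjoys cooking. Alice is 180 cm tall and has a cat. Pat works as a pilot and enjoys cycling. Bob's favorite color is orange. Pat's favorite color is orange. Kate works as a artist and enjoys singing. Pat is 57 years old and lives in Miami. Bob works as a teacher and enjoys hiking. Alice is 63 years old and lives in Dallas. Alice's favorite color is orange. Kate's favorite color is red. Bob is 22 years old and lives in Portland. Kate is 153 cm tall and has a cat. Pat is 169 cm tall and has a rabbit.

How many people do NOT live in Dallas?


Not in Dallas: 3

3


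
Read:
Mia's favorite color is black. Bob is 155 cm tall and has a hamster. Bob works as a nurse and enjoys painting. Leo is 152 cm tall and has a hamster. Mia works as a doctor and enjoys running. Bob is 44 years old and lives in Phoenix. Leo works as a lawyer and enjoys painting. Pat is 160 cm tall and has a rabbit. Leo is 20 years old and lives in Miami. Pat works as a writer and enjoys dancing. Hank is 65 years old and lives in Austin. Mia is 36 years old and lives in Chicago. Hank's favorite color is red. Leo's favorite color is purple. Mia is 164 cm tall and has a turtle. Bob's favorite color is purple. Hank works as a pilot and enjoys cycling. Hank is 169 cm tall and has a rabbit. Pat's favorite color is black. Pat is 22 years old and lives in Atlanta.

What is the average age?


Sum=187, n=5, avg=37.4

37.4


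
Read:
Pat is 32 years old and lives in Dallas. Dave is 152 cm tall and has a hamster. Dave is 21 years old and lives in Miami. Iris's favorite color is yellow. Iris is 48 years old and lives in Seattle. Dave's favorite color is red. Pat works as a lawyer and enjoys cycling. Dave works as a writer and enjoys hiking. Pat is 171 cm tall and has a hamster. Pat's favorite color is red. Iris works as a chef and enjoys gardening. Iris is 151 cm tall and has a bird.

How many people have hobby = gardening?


Count: 1

1


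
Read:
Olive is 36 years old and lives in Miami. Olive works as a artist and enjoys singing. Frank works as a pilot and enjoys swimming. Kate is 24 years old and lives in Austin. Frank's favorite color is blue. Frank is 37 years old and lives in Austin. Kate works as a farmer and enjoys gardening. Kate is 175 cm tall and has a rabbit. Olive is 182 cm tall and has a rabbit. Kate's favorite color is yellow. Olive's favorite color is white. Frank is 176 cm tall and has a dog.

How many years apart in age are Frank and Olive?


37 vs 36, diff = 1

1


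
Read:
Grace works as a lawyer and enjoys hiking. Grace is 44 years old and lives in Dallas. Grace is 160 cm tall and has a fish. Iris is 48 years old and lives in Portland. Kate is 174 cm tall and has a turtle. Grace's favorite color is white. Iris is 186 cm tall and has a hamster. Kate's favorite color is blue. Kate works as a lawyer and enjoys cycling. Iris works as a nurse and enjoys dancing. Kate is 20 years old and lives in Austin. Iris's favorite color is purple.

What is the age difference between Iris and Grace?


|48 - 44| = 4

4


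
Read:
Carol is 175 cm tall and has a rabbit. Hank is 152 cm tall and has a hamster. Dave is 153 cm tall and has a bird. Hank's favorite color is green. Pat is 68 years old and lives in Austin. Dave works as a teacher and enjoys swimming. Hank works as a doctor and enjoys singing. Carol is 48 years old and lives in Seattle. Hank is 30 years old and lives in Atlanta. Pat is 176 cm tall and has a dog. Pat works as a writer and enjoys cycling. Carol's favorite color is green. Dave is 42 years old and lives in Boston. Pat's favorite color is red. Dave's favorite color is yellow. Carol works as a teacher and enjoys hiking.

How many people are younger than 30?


Filter: 0

0


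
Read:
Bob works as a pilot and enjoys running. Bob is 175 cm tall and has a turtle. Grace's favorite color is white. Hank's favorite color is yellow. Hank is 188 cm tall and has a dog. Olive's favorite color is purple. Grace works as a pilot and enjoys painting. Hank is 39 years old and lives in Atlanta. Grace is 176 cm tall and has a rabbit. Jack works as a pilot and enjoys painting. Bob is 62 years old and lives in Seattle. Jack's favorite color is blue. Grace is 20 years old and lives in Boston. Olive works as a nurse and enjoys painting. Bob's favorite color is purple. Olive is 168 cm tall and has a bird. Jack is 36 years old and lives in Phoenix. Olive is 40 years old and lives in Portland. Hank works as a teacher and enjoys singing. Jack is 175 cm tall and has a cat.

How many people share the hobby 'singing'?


Count: 1

1


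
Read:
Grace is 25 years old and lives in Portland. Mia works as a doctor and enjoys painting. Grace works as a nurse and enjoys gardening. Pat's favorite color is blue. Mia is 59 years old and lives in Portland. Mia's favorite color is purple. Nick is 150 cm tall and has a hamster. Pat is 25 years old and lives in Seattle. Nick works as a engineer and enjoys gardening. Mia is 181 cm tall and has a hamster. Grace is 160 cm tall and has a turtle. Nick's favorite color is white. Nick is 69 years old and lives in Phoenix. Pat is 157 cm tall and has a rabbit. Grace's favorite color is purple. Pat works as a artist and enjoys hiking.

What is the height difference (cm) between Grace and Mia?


|160 - 181| = 21

21


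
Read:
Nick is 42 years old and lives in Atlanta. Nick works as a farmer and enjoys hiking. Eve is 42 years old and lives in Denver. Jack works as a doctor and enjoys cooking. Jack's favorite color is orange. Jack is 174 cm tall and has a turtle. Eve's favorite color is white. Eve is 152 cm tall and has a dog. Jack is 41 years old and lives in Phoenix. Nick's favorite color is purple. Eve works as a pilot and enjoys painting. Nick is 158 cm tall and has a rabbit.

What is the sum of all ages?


42+42+41 = 125

125


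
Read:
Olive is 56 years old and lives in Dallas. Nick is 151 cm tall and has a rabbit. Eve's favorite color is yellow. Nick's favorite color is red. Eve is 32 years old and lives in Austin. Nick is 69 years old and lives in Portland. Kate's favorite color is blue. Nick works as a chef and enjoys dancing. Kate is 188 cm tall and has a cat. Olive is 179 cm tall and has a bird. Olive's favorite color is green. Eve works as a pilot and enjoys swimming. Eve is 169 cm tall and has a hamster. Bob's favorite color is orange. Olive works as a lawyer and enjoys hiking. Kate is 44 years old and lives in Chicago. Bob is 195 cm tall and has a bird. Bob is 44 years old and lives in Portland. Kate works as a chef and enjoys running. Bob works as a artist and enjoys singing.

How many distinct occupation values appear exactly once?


Unique occupation values: 3

3


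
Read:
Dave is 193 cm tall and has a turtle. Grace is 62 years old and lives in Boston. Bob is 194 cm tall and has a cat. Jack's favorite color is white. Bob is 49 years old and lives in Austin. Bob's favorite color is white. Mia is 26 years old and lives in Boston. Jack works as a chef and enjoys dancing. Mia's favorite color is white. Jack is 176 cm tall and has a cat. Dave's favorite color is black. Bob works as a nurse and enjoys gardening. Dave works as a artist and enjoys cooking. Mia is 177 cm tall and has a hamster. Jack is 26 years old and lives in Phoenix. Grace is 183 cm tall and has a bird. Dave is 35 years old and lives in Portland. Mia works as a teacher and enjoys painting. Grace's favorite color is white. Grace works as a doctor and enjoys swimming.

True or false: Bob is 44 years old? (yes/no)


Bob is actually 49. no

no


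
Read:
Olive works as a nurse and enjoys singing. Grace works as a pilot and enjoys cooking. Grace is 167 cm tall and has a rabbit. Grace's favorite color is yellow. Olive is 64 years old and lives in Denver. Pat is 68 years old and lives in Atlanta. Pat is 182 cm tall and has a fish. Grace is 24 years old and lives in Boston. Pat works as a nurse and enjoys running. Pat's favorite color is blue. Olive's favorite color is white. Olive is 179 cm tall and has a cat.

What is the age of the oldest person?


Oldest: Pat at 68

68
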